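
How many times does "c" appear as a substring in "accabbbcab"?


Searching for "c" in "accabbbcab"
Scanning each position:
  Position 0: "a" => no
  Position 1: "c" => MATCH
  Position 2: "c" => MATCH
  Position 3: "a" => no
  Position 4: "b" => no
  Position 5: "b" => no
  Position 6: "b" => no
  Position 7: "c" => MATCH
  Position 8: "a" => no
  Position 9: "b" => no
Total occurrences: 3

3


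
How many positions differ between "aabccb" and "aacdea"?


Comparing "aabccb" and "aacdea" position by position:
  Position 0: 'a' vs 'a' => same
  Position 1: 'a' vs 'a' => same
  Position 2: 'b' vs 'c' => DIFFER
  Position 3: 'c' vs 'd' => DIFFER
  Position 4: 'c' vs 'e' => DIFFER
  Position 5: 'b' vs 'a' => DIFFER
Positions that differ: 4

4


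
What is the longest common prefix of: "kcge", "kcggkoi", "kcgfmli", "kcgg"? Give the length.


Words: kcge, kcggkoi, kcgfmli, kcgg
  Position 0: all 'k' => match
  Position 1: all 'c' => match
  Position 2: all 'g' => match
  Position 3: ('e', 'g', 'f', 'g') => mismatch, stop
LCP = "kcg" (length 3)

3


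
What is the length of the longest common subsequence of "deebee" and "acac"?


LCS of "deebee" and "acac"
DP table:
           a    c    a    c
      0    0    0    0    0
  d   0    0    0    0    0
  e   0    0    0    0    0
  e   0    0    0    0    0
  b   0    0    0    0    0
  e   0    0    0    0    0
  e   0    0    0    0    0
LCS length = dp[6][4] = 0

0


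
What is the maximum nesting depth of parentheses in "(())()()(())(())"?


Input: "(())()()(())(())"
Tracking depth:
  Position 0 '(': depth becomes 1
  Position 1 '(': depth becomes 2
  Position 2 ')': depth becomes 1
  Position 3 ')': depth becomes 0
  Position 4 '(': depth becomes 1
  Position 5 ')': depth becomes 0
  Position 6 '(': depth becomes 1
  Position 7 ')': depth becomes 0
  Position 8 '(': depth becomes 1
  Position 9 '(': depth becomes 2
  Position 10 ')': depth becomes 1
  Position 11 ')': depth becomes 0
  Position 12 '(': depth becomes 1
  Position 13 '(': depth becomes 2
  Position 14 ')': depth becomes 1
  Position 15 ')': depth becomes 0
Maximum depth reached: 2

2


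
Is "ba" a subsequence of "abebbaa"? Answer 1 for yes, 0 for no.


Check if "ba" is a subsequence of "abebbaa"
Greedy scan:
  Position 0 ('a'): no match needed
  Position 1 ('b'): matches sub[0] = 'b'
  Position 2 ('e'): no match needed
  Position 3 ('b'): no match needed
  Position 4 ('b'): no match needed
  Position 5 ('a'): matches sub[1] = 'a'
  Position 6 ('a'): no match needed
All 2 characters matched => is a subsequence

1


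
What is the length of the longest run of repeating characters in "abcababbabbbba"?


Input: "abcababbabbbba"
Scanning for longest run:
  Position 1 ('b'): new char, reset run to 1
  Position 2 ('c'): new char, reset run to 1
  Position 3 ('a'): new char, reset run to 1
  Position 4 ('b'): new char, reset run to 1
  Position 5 ('a'): new char, reset run to 1
  Position 6 ('b'): new char, reset run to 1
  Position 7 ('b'): continues run of 'b', length=2
  Position 8 ('a'): new char, reset run to 1
  Position 9 ('b'): new char, reset run to 1
  Position 10 ('b'): continues run of 'b', length=2
  Position 11 ('b'): continues run of 'b', length=3
  Position 12 ('b'): continues run of 'b', length=4
  Position 13 ('a'): new char, reset run to 1
Longest run: 'b' with length 4

4


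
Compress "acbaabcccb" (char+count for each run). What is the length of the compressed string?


Input: acbaabcccb
Runs:
  'a' x 1 => "a1"
  'c' x 1 => "c1"
  'b' x 1 => "b1"
  'a' x 2 => "a2"
  'b' x 1 => "b1"
  'c' x 3 => "c3"
  'b' x 1 => "b1"
Compressed: "a1c1b1a2b1c3b1"
Compressed length: 14

14


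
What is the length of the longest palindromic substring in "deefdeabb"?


Input: "deefdeabb"
Checking substrings for palindromes:
  [1:3] "ee" (len 2) => palindrome
  [7:9] "bb" (len 2) => palindrome
Longest palindromic substring: "ee" with length 2

2


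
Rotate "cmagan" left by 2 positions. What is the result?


Input: "cmagan", rotate left by 2
First 2 characters: "cm"
Remaining characters: "agan"
Concatenate remaining + first: "agan" + "cm" = "agancm"

agancm


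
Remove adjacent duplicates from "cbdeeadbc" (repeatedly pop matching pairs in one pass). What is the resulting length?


Input: cbdeeadbc
Stack-based adjacent duplicate removal:
  Read 'c': push. Stack: c
  Read 'b': push. Stack: cb
  Read 'd': push. Stack: cbd
  Read 'e': push. Stack: cbde
  Read 'e': matches stack top 'e' => pop. Stack: cbd
  Read 'a': push. Stack: cbda
  Read 'd': push. Stack: cbdad
  Read 'b': push. Stack: cbdadb
  Read 'c': push. Stack: cbdadbc
Final stack: "cbdadbc" (length 7)

7


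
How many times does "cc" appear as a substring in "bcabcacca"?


Searching for "cc" in "bcabcacca"
Scanning each position:
  Position 0: "bc" => no
  Position 1: "ca" => no
  Position 2: "ab" => no
  Position 3: "bc" => no
  Position 4: "ca" => no
  Position 5: "ac" => no
  Position 6: "cc" => MATCH
  Position 7: "ca" => no
Total occurrences: 1

1


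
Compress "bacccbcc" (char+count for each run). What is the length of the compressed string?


Input: bacccbcc
Runs:
  'b' x 1 => "b1"
  'a' x 1 => "a1"
  'c' x 3 => "c3"
  'b' x 1 => "b1"
  'c' x 2 => "c2"
Compressed: "b1a1c3b1c2"
Compressed length: 10

10


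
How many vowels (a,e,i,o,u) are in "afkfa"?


Input: afkfa
Checking each character:
  'a' at position 0: vowel (running total: 1)
  'f' at position 1: consonant
  'k' at position 2: consonant
  'f' at position 3: consonant
  'a' at position 4: vowel (running total: 2)
Total vowels: 2

2


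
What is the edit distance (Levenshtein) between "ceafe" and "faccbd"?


Computing edit distance: "ceafe" -> "faccbd"
DP table:
           f    a    c    c    b    d
      0    1    2    3    4    5    6
  c   1    1    2    2    3    4    5
  e   2    2    2    3    3    4    5
  a   3    3    2    3    4    4    5
  f   4    3    3    3    4    5    5
  e   5    4    4    4    4    5    6
Edit distance = dp[5][6] = 6

6


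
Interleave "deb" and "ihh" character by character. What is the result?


Interleaving "deb" and "ihh":
  Position 0: 'd' from first, 'i' from second => "di"
  Position 1: 'e' from first, 'h' from second => "eh"
  Position 2: 'b' from first, 'h' from second => "bh"
Result: diehbh

diehbh


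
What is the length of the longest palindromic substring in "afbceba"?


Input: "afbceba"
Checking substrings for palindromes:
  No multi-char palindromic substrings found
Longest palindromic substring: "a" with length 1

1


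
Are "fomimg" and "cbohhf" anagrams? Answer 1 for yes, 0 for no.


Strings: "fomimg", "cbohhf"
Sorted first:  fgimmo
Sorted second: bcfhho
Differ at position 0: 'f' vs 'b' => not anagrams

0


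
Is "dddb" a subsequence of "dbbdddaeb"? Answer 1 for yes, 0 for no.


Check if "dddb" is a subsequence of "dbbdddaeb"
Greedy scan:
  Position 0 ('d'): matches sub[0] = 'd'
  Position 1 ('b'): no match needed
  Position 2 ('b'): no match needed
  Position 3 ('d'): matches sub[1] = 'd'
  Position 4 ('d'): matches sub[2] = 'd'
  Position 5 ('d'): no match needed
  Position 6 ('a'): no match needed
  Position 7 ('e'): no match needed
  Position 8 ('b'): matches sub[3] = 'b'
All 4 characters matched => is a subsequence

1


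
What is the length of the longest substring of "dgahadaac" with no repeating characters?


Input: "dgahadaac"
Sliding window (track last position of each char):
  Position 0 ('d'): window [0,0] length 1 -- new best
  Position 1 ('g'): window [0,1] length 2 -- new best
  Position 2 ('a'): window [0,2] length 3 -- new best
  Position 3 ('h'): window [0,3] length 4 -- new best
  Position 4 ('a'): repeat (last at 2), move window start to 3
  Position 4 ('a'): window [3,4] length 2
  Position 5 ('d'): window [3,5] length 3
  Position 6 ('a'): repeat (last at 4), move window start to 5
  Position 6 ('a'): window [5,6] length 2
  Position 7 ('a'): repeat (last at 6), move window start to 7
  Position 7 ('a'): window [7,7] length 1
  Position 8 ('c'): window [7,8] length 2
Longest substring with no repeats: "dgah" with length 4

4


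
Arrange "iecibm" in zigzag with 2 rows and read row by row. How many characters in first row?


Zigzag "iecibm" into 2 rows:
Placing characters:
  'i' => row 0
  'e' => row 1
  'c' => row 0
  'i' => row 1
  'b' => row 0
  'm' => row 1
Rows:
  Row 0: "icb"
  Row 1: "eim"
First row length: 3

3


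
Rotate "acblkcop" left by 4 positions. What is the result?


Input: "acblkcop", rotate left by 4
First 4 characters: "acbl"
Remaining characters: "kcop"
Concatenate remaining + first: "kcop" + "acbl" = "kcopacbl"

kcopacbl


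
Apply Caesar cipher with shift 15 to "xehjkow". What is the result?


Caesar cipher: shift "xehjkow" by 15
  'x' (pos 23) + 15 = pos 12 = 'm'
  'e' (pos 4) + 15 = pos 19 = 't'
  'h' (pos 7) + 15 = pos 22 = 'w'
  'j' (pos 9) + 15 = pos 24 = 'y'
  'k' (pos 10) + 15 = pos 25 = 'z'
  'o' (pos 14) + 15 = pos 3 = 'd'
  'w' (pos 22) + 15 = pos 11 = 'l'
Result: mtwyzdl

mtwyzdl


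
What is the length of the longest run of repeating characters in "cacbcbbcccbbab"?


Input: "cacbcbbcccbbab"
Scanning for longest run:
  Position 1 ('a'): new char, reset run to 1
  Position 2 ('c'): new char, reset run to 1
  Position 3 ('b'): new char, reset run to 1
  Position 4 ('c'): new char, reset run to 1
  Position 5 ('b'): new char, reset run to 1
  Position 6 ('b'): continues run of 'b', length=2
  Position 7 ('c'): new char, reset run to 1
  Position 8 ('c'): continues run of 'c', length=2
  Position 9 ('c'): continues run of 'c', length=3
  Position 10 ('b'): new char, reset run to 1
  Position 11 ('b'): continues run of 'b', length=2
  Position 12 ('a'): new char, reset run to 1
  Position 13 ('b'): new char, reset run to 1
Longest run: 'c' with length 3

3


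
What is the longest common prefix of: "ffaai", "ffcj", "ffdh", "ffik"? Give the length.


Words: ffaai, ffcj, ffdh, ffik
  Position 0: all 'f' => match
  Position 1: all 'f' => match
  Position 2: ('a', 'c', 'd', 'i') => mismatch, stop
LCP = "ff" (length 2)

2


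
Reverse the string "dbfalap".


Input: dbfalap
Reading characters right to left:
  Position 6: 'p'
  Position 5: 'a'
  Position 4: 'l'
  Position 3: 'a'
  Position 2: 'f'
  Position 1: 'b'
  Position 0: 'd'
Reversed: palafbd

palafbd


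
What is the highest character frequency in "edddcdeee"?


Input: edddcdeee
Character counts:
  'c': 1
  'd': 4
  'e': 4
Maximum frequency: 4

4


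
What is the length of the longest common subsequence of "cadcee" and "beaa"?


LCS of "cadcee" and "beaa"
DP table:
           b    e    a    a
      0    0    0    0    0
  c   0    0    0    0    0
  a   0    0    0    1    1
  d   0    0    0    1    1
  c   0    0    0    1    1
  e   0    0    1    1    1
  e   0    0    1    1    1
LCS length = dp[6][4] = 1

1


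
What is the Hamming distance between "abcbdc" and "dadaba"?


Comparing "abcbdc" and "dadaba" position by position:
  Position 0: 'a' vs 'd' => differ
  Position 1: 'b' vs 'a' => differ
  Position 2: 'c' vs 'd' => differ
  Position 3: 'b' vs 'a' => differ
  Position 4: 'd' vs 'b' => differ
  Position 5: 'c' vs 'a' => differ
Total differences (Hamming distance): 6

6


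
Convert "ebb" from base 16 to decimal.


Input: "ebb" in base 16
Positional expansion:
  Digit 'e' (value 14) x 16^2 = 3584
  Digit 'b' (value 11) x 16^1 = 176
  Digit 'b' (value 11) x 16^0 = 11
Sum = 3771

3771


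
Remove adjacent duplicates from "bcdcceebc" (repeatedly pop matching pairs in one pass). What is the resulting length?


Input: bcdcceebc
Stack-based adjacent duplicate removal:
  Read 'b': push. Stack: b
  Read 'c': push. Stack: bc
  Read 'd': push. Stack: bcd
  Read 'c': push. Stack: bcdc
  Read 'c': matches stack top 'c' => pop. Stack: bcd
  Read 'e': push. Stack: bcde
  Read 'e': matches stack top 'e' => pop. Stack: bcd
  Read 'b': push. Stack: bcdb
  Read 'c': push. Stack: bcdbc
Final stack: "bcdbc" (length 5)

5


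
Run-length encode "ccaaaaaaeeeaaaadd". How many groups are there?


Input: ccaaaaaaeeeaaaadd
Scanning for consecutive runs:
  Group 1: 'c' x 2 (positions 0-1)
  Group 2: 'a' x 6 (positions 2-7)
  Group 3: 'e' x 3 (positions 8-10)
  Group 4: 'a' x 4 (positions 11-14)
  Group 5: 'd' x 2 (positions 15-16)
Total groups: 5

5


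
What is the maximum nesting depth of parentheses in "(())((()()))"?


Input: "(())((()()))"
Tracking depth:
  Position 0 '(': depth becomes 1
  Position 1 '(': depth becomes 2
  Position 2 ')': depth becomes 1
  Position 3 ')': depth becomes 0
  Position 4 '(': depth becomes 1
  Position 5 '(': depth becomes 2
  Position 6 '(': depth becomes 3
  Position 7 ')': depth becomes 2
  Position 8 '(': depth becomes 3
  Position 9 ')': depth becomes 2
  Position 10 ')': depth becomes 1
  Position 11 ')': depth becomes 0
Maximum depth reached: 3

3


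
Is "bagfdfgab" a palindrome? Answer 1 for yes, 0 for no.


Input: bagfdfgab
Reversed: bagfdfgab
  Compare pos 0 ('b') with pos 8 ('b'): match
  Compare pos 1 ('a') with pos 7 ('a'): match
  Compare pos 2 ('g') with pos 6 ('g'): match
  Compare pos 3 ('f') with pos 5 ('f'): match
Result: palindrome

1


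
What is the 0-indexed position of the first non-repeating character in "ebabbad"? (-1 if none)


Input: ebabbad
Character frequencies:
  'a': 2
  'b': 3
  'd': 1
  'e': 1
Scanning left to right for freq == 1:
  Position 0 ('e'): unique! => answer = 0

0


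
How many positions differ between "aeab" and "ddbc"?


Comparing "aeab" and "ddbc" position by position:
  Position 0: 'a' vs 'd' => DIFFER
  Position 1: 'e' vs 'd' => DIFFER
  Position 2: 'a' vs 'b' => DIFFER
  Position 3: 'b' vs 'c' => DIFFER
Positions that differ: 4

4


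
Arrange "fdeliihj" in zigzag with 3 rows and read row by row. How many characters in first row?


Zigzag "fdeliihj" into 3 rows:
Placing characters:
  'f' => row 0
  'd' => row 1
  'e' => row 2
  'l' => row 1
  'i' => row 0
  'i' => row 1
  'h' => row 2
  'j' => row 1
Rows:
  Row 0: "fi"
  Row 1: "dlij"
  Row 2: "eh"
First row length: 2

2


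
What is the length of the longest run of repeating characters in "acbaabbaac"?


Input: "acbaabbaac"
Scanning for longest run:
  Position 1 ('c'): new char, reset run to 1
  Position 2 ('b'): new char, reset run to 1
  Position 3 ('a'): new char, reset run to 1
  Position 4 ('a'): continues run of 'a', length=2
  Position 5 ('b'): new char, reset run to 1
  Position 6 ('b'): continues run of 'b', length=2
  Position 7 ('a'): new char, reset run to 1
  Position 8 ('a'): continues run of 'a', length=2
  Position 9 ('c'): new char, reset run to 1
Longest run: 'a' with length 2

2


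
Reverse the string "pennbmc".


Input: pennbmc
Reading characters right to left:
  Position 6: 'c'
  Position 5: 'm'
  Position 4: 'b'
  Position 3: 'n'
  Position 2: 'n'
  Position 1: 'e'
  Position 0: 'p'
Reversed: cmbnnep

cmbnnep


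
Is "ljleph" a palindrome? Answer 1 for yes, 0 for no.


Input: ljleph
Reversed: hpeljl
  Compare pos 0 ('l') with pos 5 ('h'): MISMATCH
  Compare pos 1 ('j') with pos 4 ('p'): MISMATCH
  Compare pos 2 ('l') with pos 3 ('e'): MISMATCH
Result: not a palindrome

0


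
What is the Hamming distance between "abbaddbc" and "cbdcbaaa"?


Comparing "abbaddbc" and "cbdcbaaa" position by position:
  Position 0: 'a' vs 'c' => differ
  Position 1: 'b' vs 'b' => same
  Position 2: 'b' vs 'd' => differ
  Position 3: 'a' vs 'c' => differ
  Position 4: 'd' vs 'b' => differ
  Position 5: 'd' vs 'a' => differ
  Position 6: 'b' vs 'a' => differ
  Position 7: 'c' vs 'a' => differ
Total differences (Hamming distance): 7

7


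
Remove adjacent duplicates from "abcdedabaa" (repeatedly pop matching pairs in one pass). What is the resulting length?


Input: abcdedabaa
Stack-based adjacent duplicate removal:
  Read 'a': push. Stack: a
  Read 'b': push. Stack: ab
  Read 'c': push. Stack: abc
  Read 'd': push. Stack: abcd
  Read 'e': push. Stack: abcde
  Read 'd': push. Stack: abcded
  Read 'a': push. Stack: abcdeda
  Read 'b': push. Stack: abcdedab
  Read 'a': push. Stack: abcdedaba
  Read 'a': matches stack top 'a' => pop. Stack: abcdedab
Final stack: "abcdedab" (length 8)

8


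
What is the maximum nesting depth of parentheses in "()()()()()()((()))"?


Input: "()()()()()()((()))"
Tracking depth:
  Position 0 '(': depth becomes 1
  Position 1 ')': depth becomes 0
  Position 2 '(': depth becomes 1
  Position 3 ')': depth becomes 0
  Position 4 '(': depth becomes 1
  Position 5 ')': depth becomes 0
  Position 6 '(': depth becomes 1
  Position 7 ')': depth becomes 0
  Position 8 '(': depth becomes 1
  Position 9 ')': depth becomes 0
  Position 10 '(': depth becomes 1
  Position 11 ')': depth becomes 0
  Position 12 '(': depth becomes 1
  Position 13 '(': depth becomes 2
  Position 14 '(': depth becomes 3
  Position 15 ')': depth becomes 2
  Position 16 ')': depth becomes 1
  Position 17 ')': depth becomes 0
Maximum depth reached: 3

3


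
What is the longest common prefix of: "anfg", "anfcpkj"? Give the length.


Words: anfg, anfcpkj
  Position 0: all 'a' => match
  Position 1: all 'n' => match
  Position 2: all 'f' => match
  Position 3: ('g', 'c') => mismatch, stop
LCP = "anf" (length 3)

3


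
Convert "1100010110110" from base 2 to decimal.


Input: "1100010110110" in base 2
Positional expansion:
  Digit '1' (value 1) x 2^12 = 4096
  Digit '1' (value 1) x 2^11 = 2048
  Digit '0' (value 0) x 2^10 = 0
  Digit '0' (value 0) x 2^9 = 0
  Digit '0' (value 0) x 2^8 = 0
  Digit '1' (value 1) x 2^7 = 128
  Digit '0' (value 0) x 2^6 = 0
  Digit '1' (value 1) x 2^5 = 32
  Digit '1' (value 1) x 2^4 = 16
  Digit '0' (value 0) x 2^3 = 0
  Digit '1' (value 1) x 2^2 = 4
  Digit '1' (value 1) x 2^1 = 2
  Digit '0' (value 0) x 2^0 = 0
Sum = 6326

6326


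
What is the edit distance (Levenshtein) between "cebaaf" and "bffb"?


Computing edit distance: "cebaaf" -> "bffb"
DP table:
           b    f    f    b
      0    1    2    3    4
  c   1    1    2    3    4
  e   2    2    2    3    4
  b   3    2    3    3    3
  a   4    3    3    4    4
  a   5    4    4    4    5
  f   6    5    4    4    5
Edit distance = dp[6][4] = 5

5


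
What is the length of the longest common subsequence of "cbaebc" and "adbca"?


LCS of "cbaebc" and "adbca"
DP table:
           a    d    b    c    a
      0    0    0    0    0    0
  c   0    0    0    0    1    1
  b   0    0    0    1    1    1
  a   0    1    1    1    1    2
  e   0    1    1    1    1    2
  b   0    1    1    2    2    2
  c   0    1    1    2    3    3
LCS length = dp[6][5] = 3

3


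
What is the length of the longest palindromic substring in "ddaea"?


Input: "ddaea"
Checking substrings for palindromes:
  [2:5] "aea" (len 3) => palindrome
  [0:2] "dd" (len 2) => palindrome
Longest palindromic substring: "aea" with length 3

3


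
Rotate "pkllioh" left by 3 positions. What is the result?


Input: "pkllioh", rotate left by 3
First 3 characters: "pkl"
Remaining characters: "lioh"
Concatenate remaining + first: "lioh" + "pkl" = "liohpkl"

liohpkl


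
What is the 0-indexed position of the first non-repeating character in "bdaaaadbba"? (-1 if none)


Input: bdaaaadbba
Character frequencies:
  'a': 5
  'b': 3
  'd': 2
Scanning left to right for freq == 1:
  Position 0 ('b'): freq=3, skip
  Position 1 ('d'): freq=2, skip
  Position 2 ('a'): freq=5, skip
  Position 3 ('a'): freq=5, skip
  Position 4 ('a'): freq=5, skip
  Position 5 ('a'): freq=5, skip
  Position 6 ('d'): freq=2, skip
  Position 7 ('b'): freq=3, skip
  Position 8 ('b'): freq=3, skip
  Position 9 ('a'): freq=5, skip
  No unique character found => answer = -1

-1


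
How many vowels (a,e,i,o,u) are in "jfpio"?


Input: jfpio
Checking each character:
  'j' at position 0: consonant
  'f' at position 1: consonant
  'p' at position 2: consonant
  'i' at position 3: vowel (running total: 1)
  'o' at position 4: vowel (running total: 2)
Total vowels: 2

2


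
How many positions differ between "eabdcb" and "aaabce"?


Comparing "eabdcb" and "aaabce" position by position:
  Position 0: 'e' vs 'a' => DIFFER
  Position 1: 'a' vs 'a' => same
  Position 2: 'b' vs 'a' => DIFFER
  Position 3: 'd' vs 'b' => DIFFER
  Position 4: 'c' vs 'c' => same
  Position 5: 'b' vs 'e' => DIFFER
Positions that differ: 4

4


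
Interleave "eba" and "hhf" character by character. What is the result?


Interleaving "eba" and "hhf":
  Position 0: 'e' from first, 'h' from second => "eh"
  Position 1: 'b' from first, 'h' from second => "bh"
  Position 2: 'a' from first, 'f' from second => "af"
Result: ehbhaf

ehbhaf


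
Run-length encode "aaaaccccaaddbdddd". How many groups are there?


Input: aaaaccccaaddbdddd
Scanning for consecutive runs:
  Group 1: 'a' x 4 (positions 0-3)
  Group 2: 'c' x 4 (positions 4-7)
  Group 3: 'a' x 2 (positions 8-9)
  Group 4: 'd' x 2 (positions 10-11)
  Group 5: 'b' x 1 (positions 12-12)
  Group 6: 'd' x 4 (positions 13-16)
Total groups: 6

6


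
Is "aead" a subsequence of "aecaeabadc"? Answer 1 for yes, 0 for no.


Check if "aead" is a subsequence of "aecaeabadc"
Greedy scan:
  Position 0 ('a'): matches sub[0] = 'a'
  Position 1 ('e'): matches sub[1] = 'e'
  Position 2 ('c'): no match needed
  Position 3 ('a'): matches sub[2] = 'a'
  Position 4 ('e'): no match needed
  Position 5 ('a'): no match needed
  Position 6 ('b'): no match needed
  Position 7 ('a'): no match needed
  Position 8 ('d'): matches sub[3] = 'd'
  Position 9 ('c'): no match needed
All 4 characters matched => is a subsequence

1


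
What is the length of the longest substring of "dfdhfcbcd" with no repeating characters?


Input: "dfdhfcbcd"
Sliding window (track last position of each char):
  Position 0 ('d'): window [0,0] length 1 -- new best
  Position 1 ('f'): window [0,1] length 2 -- new best
  Position 2 ('d'): repeat (last at 0), move window start to 1
  Position 2 ('d'): window [1,2] length 2
  Position 3 ('h'): window [1,3] length 3 -- new best
  Position 4 ('f'): repeat (last at 1), move window start to 2
  Position 4 ('f'): window [2,4] length 3
  Position 5 ('c'): window [2,5] length 4 -- new best
  Position 6 ('b'): window [2,6] length 5 -- new best
  Position 7 ('c'): repeat (last at 5), move window start to 6
  Position 7 ('c'): window [6,7] length 2
  Position 8 ('d'): window [6,8] length 3
Longest substring with no repeats: "dhfcb" with length 5

5


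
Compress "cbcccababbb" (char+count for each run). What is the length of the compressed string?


Input: cbcccababbb
Runs:
  'c' x 1 => "c1"
  'b' x 1 => "b1"
  'c' x 3 => "c3"
  'a' x 1 => "a1"
  'b' x 1 => "b1"
  'a' x 1 => "a1"
  'b' x 3 => "b3"
Compressed: "c1b1c3a1b1a1b3"
Compressed length: 14

14


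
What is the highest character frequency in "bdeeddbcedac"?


Input: bdeeddbcedac
Character counts:
  'a': 1
  'b': 2
  'c': 2
  'd': 4
  'e': 3
Maximum frequency: 4

4


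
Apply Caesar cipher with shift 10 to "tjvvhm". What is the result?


Caesar cipher: shift "tjvvhm" by 10
  't' (pos 19) + 10 = pos 3 = 'd'
  'j' (pos 9) + 10 = pos 19 = 't'
  'v' (pos 21) + 10 = pos 5 = 'f'
  'v' (pos 21) + 10 = pos 5 = 'f'
  'h' (pos 7) + 10 = pos 17 = 'r'
  'm' (pos 12) + 10 = pos 22 = 'w'
Result: dtffrw

dtffrw


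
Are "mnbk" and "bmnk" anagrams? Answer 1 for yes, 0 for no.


Strings: "mnbk", "bmnk"
Sorted first:  bkmn
Sorted second: bkmn
Sorted forms match => anagrams

1


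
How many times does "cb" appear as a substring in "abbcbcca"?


Searching for "cb" in "abbcbcca"
Scanning each position:
  Position 0: "ab" => no
  Position 1: "bb" => no
  Position 2: "bc" => no
  Position 3: "cb" => MATCH
  Position 4: "bc" => no
  Position 5: "cc" => no
  Position 6: "ca" => no
Total occurrences: 1

1


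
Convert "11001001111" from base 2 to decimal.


Input: "11001001111" in base 2
Positional expansion:
  Digit '1' (value 1) x 2^10 = 1024
  Digit '1' (value 1) x 2^9 = 512
  Digit '0' (value 0) x 2^8 = 0
  Digit '0' (value 0) x 2^7 = 0
  Digit '1' (value 1) x 2^6 = 64
  Digit '0' (value 0) x 2^5 = 0
  Digit '0' (value 0) x 2^4 = 0
  Digit '1' (value 1) x 2^3 = 8
  Digit '1' (value 1) x 2^2 = 4
  Digit '1' (value 1) x 2^1 = 2
  Digit '1' (value 1) x 2^0 = 1
Sum = 1615

1615


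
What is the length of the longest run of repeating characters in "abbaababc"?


Input: "abbaababc"
Scanning for longest run:
  Position 1 ('b'): new char, reset run to 1
  Position 2 ('b'): continues run of 'b', length=2
  Position 3 ('a'): new char, reset run to 1
  Position 4 ('a'): continues run of 'a', length=2
  Position 5 ('b'): new char, reset run to 1
  Position 6 ('a'): new char, reset run to 1
  Position 7 ('b'): new char, reset run to 1
  Position 8 ('c'): new char, reset run to 1
Longest run: 'b' with length 2

2


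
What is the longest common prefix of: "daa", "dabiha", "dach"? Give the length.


Words: daa, dabiha, dach
  Position 0: all 'd' => match
  Position 1: all 'a' => match
  Position 2: ('a', 'b', 'c') => mismatch, stop
LCP = "da" (length 2)

2


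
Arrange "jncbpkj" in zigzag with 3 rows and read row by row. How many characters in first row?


Zigzag "jncbpkj" into 3 rows:
Placing characters:
  'j' => row 0
  'n' => row 1
  'c' => row 2
  'b' => row 1
  'p' => row 0
  'k' => row 1
  'j' => row 2
Rows:
  Row 0: "jp"
  Row 1: "nbk"
  Row 2: "cj"
First row length: 2

2


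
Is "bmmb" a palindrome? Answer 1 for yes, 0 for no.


Input: bmmb
Reversed: bmmb
  Compare pos 0 ('b') with pos 3 ('b'): match
  Compare pos 1 ('m') with pos 2 ('m'): match
Result: palindrome

1


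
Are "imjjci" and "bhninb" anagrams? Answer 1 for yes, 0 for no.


Strings: "imjjci", "bhninb"
Sorted first:  ciijjm
Sorted second: bbhinn
Differ at position 0: 'c' vs 'b' => not anagrams

0


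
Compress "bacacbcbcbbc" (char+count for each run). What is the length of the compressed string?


Input: bacacbcbcbbc
Runs:
  'b' x 1 => "b1"
  'a' x 1 => "a1"
  'c' x 1 => "c1"
  'a' x 1 => "a1"
  'c' x 1 => "c1"
  'b' x 1 => "b1"
  'c' x 1 => "c1"
  'b' x 1 => "b1"
  'c' x 1 => "c1"
  'b' x 2 => "b2"
  'c' x 1 => "c1"
Compressed: "b1a1c1a1c1b1c1b1c1b2c1"
Compressed length: 22

22


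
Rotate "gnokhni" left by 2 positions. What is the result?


Input: "gnokhni", rotate left by 2
First 2 characters: "gn"
Remaining characters: "okhni"
Concatenate remaining + first: "okhni" + "gn" = "okhnign"

okhnign


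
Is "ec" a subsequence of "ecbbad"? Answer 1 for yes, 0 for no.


Check if "ec" is a subsequence of "ecbbad"
Greedy scan:
  Position 0 ('e'): matches sub[0] = 'e'
  Position 1 ('c'): matches sub[1] = 'c'
  Position 2 ('b'): no match needed
  Position 3 ('b'): no match needed
  Position 4 ('a'): no match needed
  Position 5 ('d'): no match needed
All 2 characters matched => is a subsequence

1


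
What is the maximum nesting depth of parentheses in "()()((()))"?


Input: "()()((()))"
Tracking depth:
  Position 0 '(': depth becomes 1
  Position 1 ')': depth becomes 0
  Position 2 '(': depth becomes 1
  Position 3 ')': depth becomes 0
  Position 4 '(': depth becomes 1
  Position 5 '(': depth becomes 2
  Position 6 '(': depth becomes 3
  Position 7 ')': depth becomes 2
  Position 8 ')': depth becomes 1
  Position 9 ')': depth becomes 0
Maximum depth reached: 3

3


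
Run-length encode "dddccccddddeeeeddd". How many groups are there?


Input: dddccccddddeeeeddd
Scanning for consecutive runs:
  Group 1: 'd' x 3 (positions 0-2)
  Group 2: 'c' x 4 (positions 3-6)
  Group 3: 'd' x 4 (positions 7-10)
  Group 4: 'e' x 4 (positions 11-14)
  Group 5: 'd' x 3 (positions 15-17)
Total groups: 5

5


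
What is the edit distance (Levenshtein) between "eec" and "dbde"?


Computing edit distance: "eec" -> "dbde"
DP table:
           d    b    d    e
      0    1    2    3    4
  e   1    1    2    3    3
  e   2    2    2    3    3
  c   3    3    3    3    4
Edit distance = dp[3][4] = 4

4


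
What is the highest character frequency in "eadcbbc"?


Input: eadcbbc
Character counts:
  'a': 1
  'b': 2
  'c': 2
  'd': 1
  'e': 1
Maximum frequency: 2

2


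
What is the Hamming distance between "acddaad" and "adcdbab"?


Comparing "acddaad" and "adcdbab" position by position:
  Position 0: 'a' vs 'a' => same
  Position 1: 'c' vs 'd' => differ
  Position 2: 'd' vs 'c' => differ
  Position 3: 'd' vs 'd' => same
  Position 4: 'a' vs 'b' => differ
  Position 5: 'a' vs 'a' => same
  Position 6: 'd' vs 'b' => differ
Total differences (Hamming distance): 4

4


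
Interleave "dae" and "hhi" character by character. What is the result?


Interleaving "dae" and "hhi":
  Position 0: 'd' from first, 'h' from second => "dh"
  Position 1: 'a' from first, 'h' from second => "ah"
  Position 2: 'e' from first, 'i' from second => "ei"
Result: dhahei

dhahei


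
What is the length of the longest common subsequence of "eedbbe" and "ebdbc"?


LCS of "eedbbe" and "ebdbc"
DP table:
           e    b    d    b    c
      0    0    0    0    0    0
  e   0    1    1    1    1    1
  e   0    1    1    1    1    1
  d   0    1    1    2    2    2
  b   0    1    2    2    3    3
  b   0    1    2    2    3    3
  e   0    1    2    2    3    3
LCS length = dp[6][5] = 3

3


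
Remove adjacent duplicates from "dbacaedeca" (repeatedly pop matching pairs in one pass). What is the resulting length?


Input: dbacaedeca
Stack-based adjacent duplicate removal:
  Read 'd': push. Stack: d
  Read 'b': push. Stack: db
  Read 'a': push. Stack: dba
  Read 'c': push. Stack: dbac
  Read 'a': push. Stack: dbaca
  Read 'e': push. Stack: dbacae
  Read 'd': push. Stack: dbacaed
  Read 'e': push. Stack: dbacaede
  Read 'c': push. Stack: dbacaedec
  Read 'a': push. Stack: dbacaedeca
Final stack: "dbacaedeca" (length 10)

10


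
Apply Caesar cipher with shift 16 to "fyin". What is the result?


Caesar cipher: shift "fyin" by 16
  'f' (pos 5) + 16 = pos 21 = 'v'
  'y' (pos 24) + 16 = pos 14 = 'o'
  'i' (pos 8) + 16 = pos 24 = 'y'
  'n' (pos 13) + 16 = pos 3 = 'd'
Result: voyd

voyd


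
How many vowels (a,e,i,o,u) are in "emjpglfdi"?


Input: emjpglfdi
Checking each character:
  'e' at position 0: vowel (running total: 1)
  'm' at position 1: consonant
  'j' at position 2: consonant
  'p' at position 3: consonant
  'g' at position 4: consonant
  'l' at position 5: consonant
  'f' at position 6: consonant
  'd' at position 7: consonant
  'i' at position 8: vowel (running total: 2)
Total vowels: 2

2


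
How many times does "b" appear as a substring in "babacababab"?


Searching for "b" in "babacababab"
Scanning each position:
  Position 0: "b" => MATCH
  Position 1: "a" => no
  Position 2: "b" => MATCH
  Position 3: "a" => no
  Position 4: "c" => no
  Position 5: "a" => no
  Position 6: "b" => MATCH
  Position 7: "a" => no
  Position 8: "b" => MATCH
  Position 9: "a" => no
  Position 10: "b" => MATCH
Total occurrences: 5

5


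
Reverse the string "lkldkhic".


Input: lkldkhic
Reading characters right to left:
  Position 7: 'c'
  Position 6: 'i'
  Position 5: 'h'
  Position 4: 'k'
  Position 3: 'd'
  Position 2: 'l'
  Position 1: 'k'
  Position 0: 'l'
Reversed: cihkdlkl

cihkdlkl


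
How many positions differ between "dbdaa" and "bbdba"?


Comparing "dbdaa" and "bbdba" position by position:
  Position 0: 'd' vs 'b' => DIFFER
  Position 1: 'b' vs 'b' => same
  Position 2: 'd' vs 'd' => same
  Position 3: 'a' vs 'b' => DIFFER
  Position 4: 'a' vs 'a' => same
Positions that differ: 2

2


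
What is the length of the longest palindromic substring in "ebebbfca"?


Input: "ebebbfca"
Checking substrings for palindromes:
  [0:3] "ebe" (len 3) => palindrome
  [1:4] "beb" (len 3) => palindrome
  [3:5] "bb" (len 2) => palindrome
Longest palindromic substring: "ebe" with length 3

3


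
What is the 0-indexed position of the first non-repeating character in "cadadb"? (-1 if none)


Input: cadadb
Character frequencies:
  'a': 2
  'b': 1
  'c': 1
  'd': 2
Scanning left to right for freq == 1:
  Position 0 ('c'): unique! => answer = 0

0


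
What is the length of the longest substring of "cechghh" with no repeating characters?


Input: "cechghh"
Sliding window (track last position of each char):
  Position 0 ('c'): window [0,0] length 1 -- new best
  Position 1 ('e'): window [0,1] length 2 -- new best
  Position 2 ('c'): repeat (last at 0), move window start to 1
  Position 2 ('c'): window [1,2] length 2
  Position 3 ('h'): window [1,3] length 3 -- new best
  Position 4 ('g'): window [1,4] length 4 -- new best
  Position 5 ('h'): repeat (last at 3), move window start to 4
  Position 5 ('h'): window [4,5] length 2
  Position 6 ('h'): repeat (last at 5), move window start to 6
  Position 6 ('h'): window [6,6] length 1
Longest substring with no repeats: "echg" with length 4

4


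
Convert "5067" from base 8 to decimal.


Input: "5067" in base 8
Positional expansion:
  Digit '5' (value 5) x 8^3 = 2560
  Digit '0' (value 0) x 8^2 = 0
  Digit '6' (value 6) x 8^1 = 48
  Digit '7' (value 7) x 8^0 = 7
Sum = 2615

2615


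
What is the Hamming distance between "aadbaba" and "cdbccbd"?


Comparing "aadbaba" and "cdbccbd" position by position:
  Position 0: 'a' vs 'c' => differ
  Position 1: 'a' vs 'd' => differ
  Position 2: 'd' vs 'b' => differ
  Position 3: 'b' vs 'c' => differ
  Position 4: 'a' vs 'c' => differ
  Position 5: 'b' vs 'b' => same
  Position 6: 'a' vs 'd' => differ
Total differences (Hamming distance): 6

6


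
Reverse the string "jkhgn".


Input: jkhgn
Reading characters right to left:
  Position 4: 'n'
  Position 3: 'g'
  Position 2: 'h'
  Position 1: 'k'
  Position 0: 'j'
Reversed: nghkj

nghkj


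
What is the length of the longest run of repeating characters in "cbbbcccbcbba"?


Input: "cbbbcccbcbba"
Scanning for longest run:
  Position 1 ('b'): new char, reset run to 1
  Position 2 ('b'): continues run of 'b', length=2
  Position 3 ('b'): continues run of 'b', length=3
  Position 4 ('c'): new char, reset run to 1
  Position 5 ('c'): continues run of 'c', length=2
  Position 6 ('c'): continues run of 'c', length=3
  Position 7 ('b'): new char, reset run to 1
  Position 8 ('c'): new char, reset run to 1
  Position 9 ('b'): new char, reset run to 1
  Position 10 ('b'): continues run of 'b', length=2
  Position 11 ('a'): new char, reset run to 1
Longest run: 'b' with length 3

3


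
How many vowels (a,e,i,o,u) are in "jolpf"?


Input: jolpf
Checking each character:
  'j' at position 0: consonant
  'o' at position 1: vowel (running total: 1)
  'l' at position 2: consonant
  'p' at position 3: consonant
  'f' at position 4: consonant
Total vowels: 1

1


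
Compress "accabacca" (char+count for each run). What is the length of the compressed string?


Input: accabacca
Runs:
  'a' x 1 => "a1"
  'c' x 2 => "c2"
  'a' x 1 => "a1"
  'b' x 1 => "b1"
  'a' x 1 => "a1"
  'c' x 2 => "c2"
  'a' x 1 => "a1"
Compressed: "a1c2a1b1a1c2a1"
Compressed length: 14

14


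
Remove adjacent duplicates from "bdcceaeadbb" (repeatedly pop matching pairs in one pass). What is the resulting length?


Input: bdcceaeadbb
Stack-based adjacent duplicate removal:
  Read 'b': push. Stack: b
  Read 'd': push. Stack: bd
  Read 'c': push. Stack: bdc
  Read 'c': matches stack top 'c' => pop. Stack: bd
  Read 'e': push. Stack: bde
  Read 'a': push. Stack: bdea
  Read 'e': push. Stack: bdeae
  Read 'a': push. Stack: bdeaea
  Read 'd': push. Stack: bdeaead
  Read 'b': push. Stack: bdeaeadb
  Read 'b': matches stack top 'b' => pop. Stack: bdeaead
Final stack: "bdeaead" (length 7)

7


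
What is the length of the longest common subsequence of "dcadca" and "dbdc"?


LCS of "dcadca" and "dbdc"
DP table:
           d    b    d    c
      0    0    0    0    0
  d   0    1    1    1    1
  c   0    1    1    1    2
  a   0    1    1    1    2
  d   0    1    1    2    2
  c   0    1    1    2    3
  a   0    1    1    2    3
LCS length = dp[6][4] = 3

3


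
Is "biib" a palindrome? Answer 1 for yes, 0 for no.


Input: biib
Reversed: biib
  Compare pos 0 ('b') with pos 3 ('b'): match
  Compare pos 1 ('i') with pos 2 ('i'): match
Result: palindrome

1


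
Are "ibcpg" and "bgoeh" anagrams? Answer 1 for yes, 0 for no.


Strings: "ibcpg", "bgoeh"
Sorted first:  bcgip
Sorted second: begho
Differ at position 1: 'c' vs 'e' => not anagrams

0


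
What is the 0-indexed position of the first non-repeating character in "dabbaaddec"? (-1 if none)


Input: dabbaaddec
Character frequencies:
  'a': 3
  'b': 2
  'c': 1
  'd': 3
  'e': 1
Scanning left to right for freq == 1:
  Position 0 ('d'): freq=3, skip
  Position 1 ('a'): freq=3, skip
  Position 2 ('b'): freq=2, skip
  Position 3 ('b'): freq=2, skip
  Position 4 ('a'): freq=3, skip
  Position 5 ('a'): freq=3, skip
  Position 6 ('d'): freq=3, skip
  Position 7 ('d'): freq=3, skip
  Position 8 ('e'): unique! => answer = 8

8


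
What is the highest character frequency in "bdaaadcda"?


Input: bdaaadcda
Character counts:
  'a': 4
  'b': 1
  'c': 1
  'd': 3
Maximum frequency: 4

4


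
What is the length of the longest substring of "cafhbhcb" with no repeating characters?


Input: "cafhbhcb"
Sliding window (track last position of each char):
  Position 0 ('c'): window [0,0] length 1 -- new best
  Position 1 ('a'): window [0,1] length 2 -- new best
  Position 2 ('f'): window [0,2] length 3 -- new best
  Position 3 ('h'): window [0,3] length 4 -- new best
  Position 4 ('b'): window [0,4] length 5 -- new best
  Position 5 ('h'): repeat (last at 3), move window start to 4
  Position 5 ('h'): window [4,5] length 2
  Position 6 ('c'): window [4,6] length 3
  Position 7 ('b'): repeat (last at 4), move window start to 5
  Position 7 ('b'): window [5,7] length 3
Longest substring with no repeats: "cafhb" with length 5

5


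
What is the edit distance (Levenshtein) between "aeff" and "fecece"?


Computing edit distance: "aeff" -> "fecece"
DP table:
           f    e    c    e    c    e
      0    1    2    3    4    5    6
  a   1    1    2    3    4    5    6
  e   2    2    1    2    3    4    5
  f   3    2    2    2    3    4    5
  f   4    3    3    3    3    4    5
Edit distance = dp[4][6] = 5

5


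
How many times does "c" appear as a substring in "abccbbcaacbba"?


Searching for "c" in "abccbbcaacbba"
Scanning each position:
  Position 0: "a" => no
  Position 1: "b" => no
  Position 2: "c" => MATCH
  Position 3: "c" => MATCH
  Position 4: "b" => no
  Position 5: "b" => no
  Position 6: "c" => MATCH
  Position 7: "a" => no
  Position 8: "a" => no
  Position 9: "c" => MATCH
  Position 10: "b" => no
  Position 11: "b" => no
  Position 12: "a" => no
Total occurrences: 4

4


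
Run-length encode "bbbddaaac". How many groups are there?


Input: bbbddaaac
Scanning for consecutive runs:
  Group 1: 'b' x 3 (positions 0-2)
  Group 2: 'd' x 2 (positions 3-4)
  Group 3: 'a' x 3 (positions 5-7)
  Group 4: 'c' x 1 (positions 8-8)
Total groups: 4

4


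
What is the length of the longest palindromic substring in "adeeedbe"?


Input: "adeeedbe"
Checking substrings for palindromes:
  [1:6] "deeed" (len 5) => palindrome
  [2:5] "eee" (len 3) => palindrome
  [2:4] "ee" (len 2) => palindrome
  [3:5] "ee" (len 2) => palindrome
Longest palindromic substring: "deeed" with length 5

5


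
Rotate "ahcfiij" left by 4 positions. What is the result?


Input: "ahcfiij", rotate left by 4
First 4 characters: "ahcf"
Remaining characters: "iij"
Concatenate remaining + first: "iij" + "ahcf" = "iijahcf"

iijahcf


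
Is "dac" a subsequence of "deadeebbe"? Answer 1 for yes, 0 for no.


Check if "dac" is a subsequence of "deadeebbe"
Greedy scan:
  Position 0 ('d'): matches sub[0] = 'd'
  Position 1 ('e'): no match needed
  Position 2 ('a'): matches sub[1] = 'a'
  Position 3 ('d'): no match needed
  Position 4 ('e'): no match needed
  Position 5 ('e'): no match needed
  Position 6 ('b'): no match needed
  Position 7 ('b'): no match needed
  Position 8 ('e'): no match needed
Only matched 2/3 characters => not a subsequence

0
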